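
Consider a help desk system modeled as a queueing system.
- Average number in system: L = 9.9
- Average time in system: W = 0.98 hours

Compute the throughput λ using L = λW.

Little's Law: L = λW, so λ = L/W
λ = 9.9/0.98 = 10.1020 tickets/hour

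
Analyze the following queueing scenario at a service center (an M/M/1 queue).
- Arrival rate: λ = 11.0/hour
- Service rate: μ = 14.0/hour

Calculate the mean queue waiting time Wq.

First, compute utilization: ρ = λ/μ = 11.0/14.0 = 0.7857
For M/M/1: Wq = λ/(μ(μ-λ))
Wq = 11.0/(14.0 × (14.0-11.0))
Wq = 11.0/(14.0 × 3.00)
Wq = 0.2619 hours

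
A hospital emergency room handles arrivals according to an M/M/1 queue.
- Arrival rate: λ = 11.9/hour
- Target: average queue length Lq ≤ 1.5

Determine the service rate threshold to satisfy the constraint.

For M/M/1: Lq = λ²/(μ(μ-λ))
Need Lq ≤ 1.5, i.e. μ(μ-λ) ≥ λ²/1.5
μ² - 11.9μ - 141.61/1.5 ≥ 0  →  μ² - 11.9μ - 94.40667 ≥ 0
Quadratic formula (positive root): μ = [λ + √(λ² + 4×94.40667)]/2
Discriminant: 141.61 + 4×94.40667 = 519.2367, √519.2367 = 22.7868
μ ≥ (11.9 + 22.7868)/2 = 17.3434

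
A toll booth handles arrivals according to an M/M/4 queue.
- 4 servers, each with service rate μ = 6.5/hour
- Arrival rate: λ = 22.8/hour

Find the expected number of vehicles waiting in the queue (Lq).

Traffic intensity: ρ = λ/(cμ) = 22.8/(4×6.5) = 0.8769
Since ρ = 0.8769 < 1, system is stable.
Offered load a = λ/μ = cρ = 22.8/6.5 = 3.5077
P₀ = [ Σₙ₌₀^3 aⁿ/n! + a^4/(4!(1-ρ)) ]⁻¹
Σ = a^0/0! + a^1/1! + a^2/2! + a^3/3! = 1.00000 + 3.50769 + 6.15195 + 7.19305 = 17.8527
a^4/(4!(1-ρ)) = 151.3861/(24 × 0.123077) = 51.2505
P₀ = 1/(17.8527 + 51.2505) = 0.01447
Lq = P₀·a^4·ρ / (4!(1-ρ)²) = 0.0144711 × 151.3861 × 0.876923 / (24 × 0.0151479) = 5.2843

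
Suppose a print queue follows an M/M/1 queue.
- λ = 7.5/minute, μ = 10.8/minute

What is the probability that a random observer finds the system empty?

ρ = λ/μ = 7.5/10.8 = 0.6944
P(0) = 1 - ρ = 1 - 0.6944 = 0.3056
The server is idle 30.56% of the time.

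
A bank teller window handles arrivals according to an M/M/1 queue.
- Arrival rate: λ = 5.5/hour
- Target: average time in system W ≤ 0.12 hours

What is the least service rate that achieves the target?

For M/M/1: W = 1/(μ-λ)
Need W ≤ 0.12, so 1/(μ-λ) ≤ 0.12
μ - λ ≥ 1/0.12 = 8.3333
μ ≥ 5.5 + 8.3333 = 13.8333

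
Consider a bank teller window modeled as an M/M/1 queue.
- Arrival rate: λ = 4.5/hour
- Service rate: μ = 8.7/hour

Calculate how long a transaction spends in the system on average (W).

First, compute utilization: ρ = λ/μ = 4.5/8.7 = 0.5172
For M/M/1: W = 1/(μ-λ)
W = 1/(8.7-4.5) = 1/4.20
W = 0.2381 hours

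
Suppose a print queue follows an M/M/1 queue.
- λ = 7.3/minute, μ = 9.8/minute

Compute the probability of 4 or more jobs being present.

ρ = λ/μ = 7.3/9.8 = 0.7449
P(N ≥ n) = ρⁿ
P(N ≥ 4) = 0.7449^4
P(N ≥ 4) = 0.3079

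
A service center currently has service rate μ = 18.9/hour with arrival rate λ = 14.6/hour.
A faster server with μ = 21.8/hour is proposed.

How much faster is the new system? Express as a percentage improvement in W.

System 1: ρ₁ = 14.6/18.9 = 0.7725, W₁ = 1/(18.9-14.6) = 0.2326
System 2: ρ₂ = 14.6/21.8 = 0.6697, W₂ = 1/(21.8-14.6) = 0.1389
Improvement: (W₁-W₂)/W₁ = (0.2326-0.1389)/0.2326 = 40.28%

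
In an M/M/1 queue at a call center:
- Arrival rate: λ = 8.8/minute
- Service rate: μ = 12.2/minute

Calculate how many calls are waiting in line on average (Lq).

ρ = λ/μ = 8.8/12.2 = 0.7213
For M/M/1: Lq = λ²/(μ(μ-λ))
Lq = 77.44/(12.2 × 3.40)
Lq = 1.8669 calls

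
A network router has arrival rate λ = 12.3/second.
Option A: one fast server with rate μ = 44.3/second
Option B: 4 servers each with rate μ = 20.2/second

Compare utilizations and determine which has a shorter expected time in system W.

Option A: single server μ = 44.3 (M/M/1)
  ρ_A = 12.3/44.3 = 0.2777
  W_A = 1/(μ-λ) = 1/(44.3-12.3) = 1/32.00 = 0.03125

Option B: 4 servers μ = 20.2 (M/M/4)
  ρ_B = λ/(cμ) = 12.3/(4×20.2) = 0.1522
  Offered load a = λ/μ = cρ = 12.3/20.2 = 0.6089
  P₀ = [ Σₙ₌₀^3 aⁿ/n! + a^4/(4!(1-ρ)) ]⁻¹
  Σ = a^0/0! + a^1/1! + a^2/2! + a^3/3! = 1.0000 + 0.6089 + 0.1854 + 0.03763 = 1.8319
  a^4/(4!(1-ρ)) = 0.137472/(24 × 0.847772) = 0.006757
  P₀ = 1/(1.8319 + 0.006757) = 0.5439
  Lq = P₀·a^4·ρ / (4!(1-ρ)²) = 0.54387 × 0.13747 × 0.15223 / (24 × 0.71872) = 0.0006598
  Wq_B = Lq/λ = 0.00065983/12.3 = 0.000053645
  W_B = Wq_B + 1/μ = 0.000053645 + 0.049505 = 0.04956

Since W_A = 0.03125 < W_B = 0.04956, Option A (single fast server) has the shorter time in system.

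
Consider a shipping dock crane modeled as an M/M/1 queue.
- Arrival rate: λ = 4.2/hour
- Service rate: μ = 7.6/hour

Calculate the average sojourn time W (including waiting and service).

First, compute utilization: ρ = λ/μ = 4.2/7.6 = 0.5526
For M/M/1: W = 1/(μ-λ)
W = 1/(7.6-4.2) = 1/3.40
W = 0.2941 hours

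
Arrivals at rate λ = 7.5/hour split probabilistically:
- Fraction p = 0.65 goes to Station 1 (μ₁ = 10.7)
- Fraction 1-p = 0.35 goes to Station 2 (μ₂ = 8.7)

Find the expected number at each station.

Effective rates: λ₁ = 7.5×0.65 = 4.875, λ₂ = 7.5×0.35 = 2.625
Station 1: ρ₁ = 4.875/10.7 = 0.4556, L₁ = ρ₁/(1-ρ₁) = 0.4556/(1-0.4556) = 0.8369
Station 2: ρ₂ = 2.625/8.7 = 0.30172, L₂ = ρ₂/(1-ρ₂) = 0.30172/(1-0.30172) = 0.4321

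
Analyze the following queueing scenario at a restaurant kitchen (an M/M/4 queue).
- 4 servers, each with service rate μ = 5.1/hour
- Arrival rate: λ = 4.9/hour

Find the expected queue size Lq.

Traffic intensity: ρ = λ/(cμ) = 4.9/(4×5.1) = 0.2402
Since ρ = 0.2402 < 1, system is stable.
Offered load a = λ/μ = cρ = 4.9/5.1 = 0.9608
P₀ = [ Σₙ₌₀^3 aⁿ/n! + a^4/(4!(1-ρ)) ]⁻¹
Σ = a^0/0! + a^1/1! + a^2/2! + a^3/3! = 1.0000 + 0.9608 + 0.4616 + 0.1478 = 2.5702
a^4/(4!(1-ρ)) = 0.8521/(24 × 0.7598) = 0.04673
P₀ = 1/(2.5702 + 0.04673) = 0.3821
Lq = P₀·a^4·ρ / (4!(1-ρ)²) = 0.3821 × 0.8521 × 0.2402 / (24 × 0.5773) = 0.005645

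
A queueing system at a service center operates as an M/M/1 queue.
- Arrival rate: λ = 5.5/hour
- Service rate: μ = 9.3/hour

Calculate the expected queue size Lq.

ρ = λ/μ = 5.5/9.3 = 0.5914
For M/M/1: Lq = λ²/(μ(μ-λ))
Lq = 30.25/(9.3 × 3.80)
Lq = 0.8560 customers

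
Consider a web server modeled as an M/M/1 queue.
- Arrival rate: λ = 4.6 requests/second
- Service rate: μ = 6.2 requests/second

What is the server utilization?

Server utilization: ρ = λ/μ
ρ = 4.6/6.2 = 0.7419
The server is busy 74.19% of the time.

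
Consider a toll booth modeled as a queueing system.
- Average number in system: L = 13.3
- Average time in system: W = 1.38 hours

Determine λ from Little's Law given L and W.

Little's Law: L = λW, so λ = L/W
λ = 13.3/1.38 = 9.6377 vehicles/hour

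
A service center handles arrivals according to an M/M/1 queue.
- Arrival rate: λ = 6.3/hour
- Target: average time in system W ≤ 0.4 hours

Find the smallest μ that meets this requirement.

For M/M/1: W = 1/(μ-λ)
Need W ≤ 0.4, so 1/(μ-λ) ≤ 0.4
μ - λ ≥ 1/0.4 = 2.5000
μ ≥ 6.3 + 2.5000 = 8.8000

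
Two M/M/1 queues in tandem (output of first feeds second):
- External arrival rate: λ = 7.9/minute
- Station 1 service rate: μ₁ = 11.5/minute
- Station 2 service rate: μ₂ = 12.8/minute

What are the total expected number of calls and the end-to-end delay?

By Jackson's theorem, each station behaves as independent M/M/1.
Station 1: ρ₁ = 7.9/11.5 = 0.6870, L₁ = ρ₁/(1-ρ₁) = λ/(μ₁-λ) = 7.9/3.60 = 2.19444
Station 2: ρ₂ = 7.9/12.8 = 0.6172, L₂ = ρ₂/(1-ρ₂) = λ/(μ₂-λ) = 7.9/4.90 = 1.61224
Total: L = L₁ + L₂ = 2.19444 + 1.61224 = 3.8067
W = L/λ = 3.8067/7.9 = 0.4819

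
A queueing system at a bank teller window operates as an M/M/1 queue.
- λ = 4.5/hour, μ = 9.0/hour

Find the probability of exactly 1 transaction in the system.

ρ = λ/μ = 4.5/9.0 = 0.5000
P(n) = (1-ρ)ρⁿ
P(1) = (1-0.5000) × 0.5000^1
P(1) = 0.5000 × 0.5000
P(1) = 0.2500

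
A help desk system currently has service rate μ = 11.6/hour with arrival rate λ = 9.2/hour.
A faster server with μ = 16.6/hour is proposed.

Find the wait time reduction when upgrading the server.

System 1: ρ₁ = 9.2/11.6 = 0.7931, W₁ = 1/(11.6-9.2) = 0.41667
System 2: ρ₂ = 9.2/16.6 = 0.5542, W₂ = 1/(16.6-9.2) = 0.13514
Improvement: (W₁-W₂)/W₁ = (0.41667-0.13514)/0.41667 = 67.57%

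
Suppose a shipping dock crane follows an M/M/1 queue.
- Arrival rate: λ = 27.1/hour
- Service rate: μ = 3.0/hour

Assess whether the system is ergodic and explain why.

Stability requires ρ = λ/(cμ) < 1
ρ = 27.1/(1 × 3.0) = 27.1/3.00 = 9.0333
Since 9.0333 ≥ 1, the system is UNSTABLE.
Queue grows without bound. Need μ > λ = 27.1.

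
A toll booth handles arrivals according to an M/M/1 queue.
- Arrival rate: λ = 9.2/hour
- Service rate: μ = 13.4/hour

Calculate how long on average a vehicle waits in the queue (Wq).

First, compute utilization: ρ = λ/μ = 9.2/13.4 = 0.6866
For M/M/1: Wq = λ/(μ(μ-λ))
Wq = 9.2/(13.4 × (13.4-9.2))
Wq = 9.2/(13.4 × 4.20)
Wq = 0.1635 hours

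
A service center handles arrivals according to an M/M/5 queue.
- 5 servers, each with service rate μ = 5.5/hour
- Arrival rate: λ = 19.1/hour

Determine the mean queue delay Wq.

Traffic intensity: ρ = λ/(cμ) = 19.1/(5×5.5) = 0.6945
Since ρ = 0.6945 < 1, system is stable.
Offered load a = λ/μ = cρ = 19.1/5.5 = 3.4727
P₀ = [ Σₙ₌₀^4 aⁿ/n! + a^5/(5!(1-ρ)) ]⁻¹
Σ = a^0/0! + a^1/1! + a^2/2! + a^3/3! + a^4/4! = 1.0000 + 3.4727 + 6.0299 + 6.9801 + 6.0600 = 23.5427
a^5/(5!(1-ρ)) = 505.0721/(120 × 0.305455) = 13.7792
P₀ = 1/(23.5427 + 13.7792) = 0.02679
Lq = P₀·a^5·ρ / (5!(1-ρ)²) = 0.026794 × 505.0721 × 0.69455 / (120 × 0.093302) = 0.8395
Wq = Lq/λ = 0.8395/19.1 = 0.04395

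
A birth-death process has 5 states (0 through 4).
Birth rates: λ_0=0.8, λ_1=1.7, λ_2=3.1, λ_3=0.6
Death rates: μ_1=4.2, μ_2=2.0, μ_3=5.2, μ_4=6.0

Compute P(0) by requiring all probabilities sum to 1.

Ratios P(n)/P(0) = (λ₀···λₙ₋₁)/(μ₁···μₙ):
P(1)/P(0) = (0.8)/(4.2) = 0.1905
P(2)/P(0) = (0.8×1.7)/(4.2×2.0) = 0.1619
P(3)/P(0) = (0.8×1.7×3.1)/(4.2×2.0×5.2) = 0.09652
P(4)/P(0) = (0.8×1.7×3.1×0.6)/(4.2×2.0×5.2×6.0) = 0.009652

Normalization: ∑ P(n) = 1
P(0) × (1.0000 + 0.1905 + 0.1619 + 0.09652 + 0.009652) = 1
P(0) × 1.4586 = 1
P(0) = 1/1.4586 = 0.6856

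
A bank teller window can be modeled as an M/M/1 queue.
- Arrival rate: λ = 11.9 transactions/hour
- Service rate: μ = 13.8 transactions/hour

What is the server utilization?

Server utilization: ρ = λ/μ
ρ = 11.9/13.8 = 0.8623
The server is busy 86.23% of the time.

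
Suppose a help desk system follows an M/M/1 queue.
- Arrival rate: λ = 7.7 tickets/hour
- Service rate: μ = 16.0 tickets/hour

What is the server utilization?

Server utilization: ρ = λ/μ
ρ = 7.7/16.0 = 0.4813
The server is busy 48.12% of the time.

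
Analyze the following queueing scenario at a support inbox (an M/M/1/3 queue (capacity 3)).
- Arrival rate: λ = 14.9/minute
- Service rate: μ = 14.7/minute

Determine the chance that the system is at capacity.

ρ = λ/μ = 14.9/14.7 = 1.0136
P₀ = (1-ρ)/(1-ρ^(K+1)) = (1-1.0136)/(1-1.0136^4) = -0.01360/-0.05552 = 0.2450
P_K = P₀×ρ^K = 0.2450 × 1.0136^3 = 0.2450 × 1.0414 = 0.2551
Blocking probability = 25.51%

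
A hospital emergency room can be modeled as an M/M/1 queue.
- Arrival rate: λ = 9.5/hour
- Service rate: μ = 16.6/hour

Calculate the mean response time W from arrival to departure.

First, compute utilization: ρ = λ/μ = 9.5/16.6 = 0.5723
For M/M/1: W = 1/(μ-λ)
W = 1/(16.6-9.5) = 1/7.10
W = 0.1408 hours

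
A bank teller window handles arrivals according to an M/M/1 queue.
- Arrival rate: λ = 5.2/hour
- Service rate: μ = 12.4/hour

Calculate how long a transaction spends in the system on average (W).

First, compute utilization: ρ = λ/μ = 5.2/12.4 = 0.4194
For M/M/1: W = 1/(μ-λ)
W = 1/(12.4-5.2) = 1/7.20
W = 0.1389 hours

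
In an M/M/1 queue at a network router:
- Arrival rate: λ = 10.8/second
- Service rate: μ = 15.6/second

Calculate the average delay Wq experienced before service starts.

First, compute utilization: ρ = λ/μ = 10.8/15.6 = 0.6923
For M/M/1: Wq = λ/(μ(μ-λ))
Wq = 10.8/(15.6 × (15.6-10.8))
Wq = 10.8/(15.6 × 4.80)
Wq = 0.1442 seconds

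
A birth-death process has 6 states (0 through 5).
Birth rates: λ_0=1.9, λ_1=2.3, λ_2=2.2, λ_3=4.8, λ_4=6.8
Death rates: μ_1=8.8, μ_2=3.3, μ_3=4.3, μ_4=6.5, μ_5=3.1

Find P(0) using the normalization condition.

Ratios P(n)/P(0) = (λ₀···λₙ₋₁)/(μ₁···μₙ):
P(1)/P(0) = (1.9)/(8.8) = 0.215909
P(2)/P(0) = (1.9×2.3)/(8.8×3.3) = 0.150482
P(3)/P(0) = (1.9×2.3×2.2)/(8.8×3.3×4.3) = 0.0769908
P(4)/P(0) = (1.9×2.3×2.2×4.8)/(8.8×3.3×4.3×6.5) = 0.0568548
P(5)/P(0) = (1.9×2.3×2.2×4.8×6.8)/(8.8×3.3×4.3×6.5×3.1) = 0.124714

Normalization: ∑ P(n) = 1
P(0) × (1.00000 + 0.215909 + 0.150482 + 0.0769908 + 0.0568548 + 0.124714) = 1
P(0) × 1.6250 = 1
P(0) = 1/1.6250 = 0.6154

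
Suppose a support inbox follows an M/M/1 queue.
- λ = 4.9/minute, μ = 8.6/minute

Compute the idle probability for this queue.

ρ = λ/μ = 4.9/8.6 = 0.5698
P(0) = 1 - ρ = 1 - 0.5698 = 0.4302
The server is idle 43.02% of the time.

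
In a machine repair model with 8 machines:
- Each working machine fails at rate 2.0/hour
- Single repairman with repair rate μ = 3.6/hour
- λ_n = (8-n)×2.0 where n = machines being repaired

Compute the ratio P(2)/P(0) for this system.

P(2)/P(0) = ∏_{i=0}^{2-1} λ_i/μ_{i+1}
= (8-0)×2.0/3.6 × (8-1)×2.0/3.6
= 17.2840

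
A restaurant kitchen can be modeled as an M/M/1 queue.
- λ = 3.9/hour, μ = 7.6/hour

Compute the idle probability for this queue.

ρ = λ/μ = 3.9/7.6 = 0.5132
P(0) = 1 - ρ = 1 - 0.5132 = 0.4868
The server is idle 48.68% of the time.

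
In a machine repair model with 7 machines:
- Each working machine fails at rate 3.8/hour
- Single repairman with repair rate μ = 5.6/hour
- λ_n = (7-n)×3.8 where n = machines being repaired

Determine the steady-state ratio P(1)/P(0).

P(1)/P(0) = ∏_{i=0}^{1-1} λ_i/μ_{i+1}
= (7-0)×3.8/5.6
= 4.7500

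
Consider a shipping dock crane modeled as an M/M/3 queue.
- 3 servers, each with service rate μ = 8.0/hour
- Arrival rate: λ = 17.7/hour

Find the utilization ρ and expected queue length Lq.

Traffic intensity: ρ = λ/(cμ) = 17.7/(3×8.0) = 0.7375
Since ρ = 0.7375 < 1, system is stable.
Offered load a = λ/μ = cρ = 17.7/8.0 = 2.2125
P₀ = [ Σₙ₌₀^2 aⁿ/n! + a^3/(3!(1-ρ)) ]⁻¹
Σ = a^0/0! + a^1/1! + a^2/2! = 1.0000 + 2.2125 + 2.4476 = 5.6601
a^3/(3!(1-ρ)) = 10.8305/(6 × 0.2625) = 6.8765
P₀ = 1/(5.6601 + 6.8765) = 0.07977
Lq = P₀·a^3·ρ / (3!(1-ρ)²) = 0.079766 × 10.8305 × 0.73750 / (6 × 0.068906) = 1.5411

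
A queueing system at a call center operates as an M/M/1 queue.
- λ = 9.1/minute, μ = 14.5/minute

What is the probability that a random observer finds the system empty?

ρ = λ/μ = 9.1/14.5 = 0.6276
P(0) = 1 - ρ = 1 - 0.6276 = 0.3724
The server is idle 37.24% of the time.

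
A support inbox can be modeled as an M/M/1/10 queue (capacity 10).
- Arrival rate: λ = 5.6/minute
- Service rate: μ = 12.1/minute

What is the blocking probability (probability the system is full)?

ρ = λ/μ = 5.6/12.1 = 0.4628
P₀ = (1-ρ)/(1-ρ^(K+1)) = (1-0.4628)/(1-0.4628^11) = 0.5372/0.9998 = 0.5373
P_K = P₀×ρ^K = 0.5373 × 0.4628^10 = 0.5373 × 0.0004507 = 0.0002422
Blocking probability = 0.02422%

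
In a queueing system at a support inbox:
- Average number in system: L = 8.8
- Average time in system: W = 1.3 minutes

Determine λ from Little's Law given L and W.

Little's Law: L = λW, so λ = L/W
λ = 8.8/1.3 = 6.7692 emails/minute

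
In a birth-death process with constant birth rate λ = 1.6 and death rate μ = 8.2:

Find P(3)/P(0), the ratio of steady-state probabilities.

For constant rates: P(n)/P(0) = (λ/μ)^n
P(3)/P(0) = (1.6/8.2)^3 = 0.19512^3 = 0.007429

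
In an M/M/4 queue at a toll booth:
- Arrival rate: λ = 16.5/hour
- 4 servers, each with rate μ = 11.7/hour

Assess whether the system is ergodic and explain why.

Stability requires ρ = λ/(cμ) < 1
ρ = 16.5/(4 × 11.7) = 16.5/46.80 = 0.3526
Since 0.3526 < 1, the system is STABLE.
The servers are busy 35.26% of the time.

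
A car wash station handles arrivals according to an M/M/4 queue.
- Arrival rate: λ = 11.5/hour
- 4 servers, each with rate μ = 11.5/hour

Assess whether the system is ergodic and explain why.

Stability requires ρ = λ/(cμ) < 1
ρ = 11.5/(4 × 11.5) = 11.5/46.00 = 0.2500
Since 0.2500 < 1, the system is STABLE.
The servers are busy 25.00% of the time.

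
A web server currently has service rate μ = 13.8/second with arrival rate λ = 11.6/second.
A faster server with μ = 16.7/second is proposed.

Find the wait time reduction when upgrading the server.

System 1: ρ₁ = 11.6/13.8 = 0.8406, W₁ = 1/(13.8-11.6) = 0.45455
System 2: ρ₂ = 11.6/16.7 = 0.6946, W₂ = 1/(16.7-11.6) = 0.19608
Improvement: (W₁-W₂)/W₁ = (0.45455-0.19608)/0.45455 = 56.86%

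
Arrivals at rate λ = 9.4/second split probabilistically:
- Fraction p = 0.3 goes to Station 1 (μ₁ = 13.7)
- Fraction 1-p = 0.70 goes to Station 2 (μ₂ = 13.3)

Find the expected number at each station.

Effective rates: λ₁ = 9.4×0.3 = 2.82, λ₂ = 9.4×0.70 = 6.58
Station 1: ρ₁ = 2.82/13.7 = 0.20584, L₁ = ρ₁/(1-ρ₁) = 0.20584/(1-0.20584) = 0.2592
Station 2: ρ₂ = 6.58/13.3 = 0.49474, L₂ = ρ₂/(1-ρ₂) = 0.49474/(1-0.49474) = 0.9792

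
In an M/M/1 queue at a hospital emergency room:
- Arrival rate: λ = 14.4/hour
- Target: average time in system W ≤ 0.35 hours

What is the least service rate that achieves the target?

For M/M/1: W = 1/(μ-λ)
Need W ≤ 0.35, so 1/(μ-λ) ≤ 0.35
μ - λ ≥ 1/0.35 = 2.8571
μ ≥ 14.4 + 2.8571 = 17.2571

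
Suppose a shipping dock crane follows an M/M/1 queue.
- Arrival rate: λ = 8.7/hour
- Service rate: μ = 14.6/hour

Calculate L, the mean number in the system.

ρ = λ/μ = 8.7/14.6 = 0.5959
For M/M/1: L = λ/(μ-λ)
L = 8.7/(14.6-8.7) = 8.7/5.90
L = 1.4746 containers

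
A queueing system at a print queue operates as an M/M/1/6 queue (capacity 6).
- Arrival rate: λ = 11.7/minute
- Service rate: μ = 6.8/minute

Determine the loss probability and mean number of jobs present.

ρ = λ/μ = 11.7/6.8 = 1.72059
P₀ = (1-ρ)/(1-ρ^(K+1)) = (1-1.72059)/(1-1.72059^7) = -0.7206/-43.6418 = 0.01651
P_K = P₀×ρ^K = 0.01651 × 1.72059^6 = 0.01651 × 25.9456 = 0.4284
Blocking probability P_6 = 0.4284 (42.84%)
L = ρ[1 - (K+1)ρ^K + Kρ^(K+1)] / [(1-ρ)(1-ρ^(K+1))]
L = 1.72059 × (1 - 7×25.94564 + 6×44.64181) / ((1 - 1.72059) × (1 - 44.64181)) = 4.7726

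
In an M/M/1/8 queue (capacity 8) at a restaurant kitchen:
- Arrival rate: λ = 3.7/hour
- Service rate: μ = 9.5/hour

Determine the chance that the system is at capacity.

ρ = λ/μ = 3.7/9.5 = 0.38947
P₀ = (1-ρ)/(1-ρ^(K+1)) = (1-0.38947)/(1-0.38947^9) = 0.61053/0.99979 = 0.6107
P_K = P₀×ρ^K = 0.6107 × 0.38947^8 = 0.6107 × 0.0005294 = 0.0003233
Blocking probability = 0.03233%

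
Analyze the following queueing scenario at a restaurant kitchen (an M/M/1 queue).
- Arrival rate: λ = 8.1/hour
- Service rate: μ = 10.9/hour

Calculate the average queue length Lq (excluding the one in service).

ρ = λ/μ = 8.1/10.9 = 0.7431
For M/M/1: Lq = λ²/(μ(μ-λ))
Lq = 65.61/(10.9 × 2.80)
Lq = 2.1497 orders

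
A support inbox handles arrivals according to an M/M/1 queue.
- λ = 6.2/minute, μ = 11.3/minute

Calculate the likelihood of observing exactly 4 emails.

ρ = λ/μ = 6.2/11.3 = 0.54867
P(n) = (1-ρ)ρⁿ
P(4) = (1-0.54867) × 0.54867^4
P(4) = 0.4513 × 0.09062
P(4) = 0.04090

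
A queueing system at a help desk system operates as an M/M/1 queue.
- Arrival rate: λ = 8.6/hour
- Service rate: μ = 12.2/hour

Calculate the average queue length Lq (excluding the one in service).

ρ = λ/μ = 8.6/12.2 = 0.7049
For M/M/1: Lq = λ²/(μ(μ-λ))
Lq = 73.96/(12.2 × 3.60)
Lq = 1.6840 tickets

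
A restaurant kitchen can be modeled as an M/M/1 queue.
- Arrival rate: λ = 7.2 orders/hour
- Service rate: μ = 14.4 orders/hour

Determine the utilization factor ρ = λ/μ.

Server utilization: ρ = λ/μ
ρ = 7.2/14.4 = 0.5000
The server is busy 50.00% of the time.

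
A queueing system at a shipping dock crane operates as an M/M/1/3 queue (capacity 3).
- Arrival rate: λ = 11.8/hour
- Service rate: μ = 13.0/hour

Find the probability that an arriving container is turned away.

ρ = λ/μ = 11.8/13.0 = 0.9077
P₀ = (1-ρ)/(1-ρ^(K+1)) = (1-0.9077)/(1-0.9077^4) = 0.09230/0.3212 = 0.2874
P_K = P₀×ρ^K = 0.2874 × 0.9077^3 = 0.2874 × 0.7479 = 0.2149
Blocking probability = 21.49%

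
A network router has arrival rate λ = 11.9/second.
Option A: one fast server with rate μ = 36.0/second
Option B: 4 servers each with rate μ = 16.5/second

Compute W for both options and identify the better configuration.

Option A: single server μ = 36.0 (M/M/1)
  ρ_A = 11.9/36.0 = 0.3306
  W_A = 1/(μ-λ) = 1/(36.0-11.9) = 1/24.10 = 0.04149

Option B: 4 servers μ = 16.5 (M/M/4)
  ρ_B = λ/(cμ) = 11.9/(4×16.5) = 0.1803
  Offered load a = λ/μ = cρ = 11.9/16.5 = 0.7212
  P₀ = [ Σₙ₌₀^3 aⁿ/n! + a^4/(4!(1-ρ)) ]⁻¹
  Σ = a^0/0! + a^1/1! + a^2/2! + a^3/3! = 1.0000 + 0.7212 + 0.2601 + 0.06252 = 2.0438
  a^4/(4!(1-ρ)) = 0.27055/(24 × 0.81970) = 0.01375
  P₀ = 1/(2.0438 + 0.01375) = 0.4860
  Lq = P₀·a^4·ρ / (4!(1-ρ)²) = 0.4860 × 0.2706 × 0.1803 / (24 × 0.6719) = 0.001470
  Wq_B = Lq/λ = 0.001470/11.9 = 0.0001235
  W_B = Wq_B + 1/μ = 0.0001235 + 0.06061 = 0.06073

Since W_A = 0.04149 < W_B = 0.06073, Option A (single fast server) has the shorter time in system.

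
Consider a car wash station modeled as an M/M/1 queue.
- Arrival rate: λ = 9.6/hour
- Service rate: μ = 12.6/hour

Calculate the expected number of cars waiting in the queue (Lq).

ρ = λ/μ = 9.6/12.6 = 0.7619
For M/M/1: Lq = λ²/(μ(μ-λ))
Lq = 92.16/(12.6 × 3.00)
Lq = 2.4381 cars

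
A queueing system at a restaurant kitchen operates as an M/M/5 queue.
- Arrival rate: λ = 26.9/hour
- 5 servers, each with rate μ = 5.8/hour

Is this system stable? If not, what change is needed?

Stability requires ρ = λ/(cμ) < 1
ρ = 26.9/(5 × 5.8) = 26.9/29.00 = 0.9276
Since 0.9276 < 1, the system is STABLE.
The servers are busy 92.76% of the time.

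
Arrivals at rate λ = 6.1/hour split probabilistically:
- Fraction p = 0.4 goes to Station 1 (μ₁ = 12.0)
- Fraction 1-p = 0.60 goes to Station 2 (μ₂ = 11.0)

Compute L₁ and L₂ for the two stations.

Effective rates: λ₁ = 6.1×0.4 = 2.44, λ₂ = 6.1×0.60 = 3.66
Station 1: ρ₁ = 2.44/12.0 = 0.2033, L₁ = ρ₁/(1-ρ₁) = 0.2033/(1-0.2033) = 0.2552
Station 2: ρ₂ = 3.66/11.0 = 0.3327, L₂ = ρ₂/(1-ρ₂) = 0.3327/(1-0.3327) = 0.4986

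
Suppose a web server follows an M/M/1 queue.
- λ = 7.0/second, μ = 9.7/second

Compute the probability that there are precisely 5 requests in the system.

ρ = λ/μ = 7.0/9.7 = 0.72165
P(n) = (1-ρ)ρⁿ
P(5) = (1-0.72165) × 0.72165^5
P(5) = 0.27835 × 0.19572
P(5) = 0.05448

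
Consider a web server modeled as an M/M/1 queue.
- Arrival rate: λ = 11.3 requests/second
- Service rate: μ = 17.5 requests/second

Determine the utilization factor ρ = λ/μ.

Server utilization: ρ = λ/μ
ρ = 11.3/17.5 = 0.6457
The server is busy 64.57% of the time.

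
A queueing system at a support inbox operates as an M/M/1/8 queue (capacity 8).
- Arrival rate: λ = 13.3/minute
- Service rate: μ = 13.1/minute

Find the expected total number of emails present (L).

ρ = λ/μ = 13.3/13.1 = 1.01527
P₀ = (1-ρ)/(1-ρ^(K+1)) = (1-1.01527)/(1-1.01527^9) = -0.01527/-0.1461 = 0.1045
P_K = P₀×ρ^K = 0.1045 × 1.01527^8 = 0.1045 × 1.1289 = 0.1180
L = ρ[1 - (K+1)ρ^K + Kρ^(K+1)] / [(1-ρ)(1-ρ^(K+1))]
L = 1.01527 × (1 - 9×1.12889208 + 8×1.14613027) / ((1 - 1.01527) × (1 - 1.14613027)) = 4.1010 emails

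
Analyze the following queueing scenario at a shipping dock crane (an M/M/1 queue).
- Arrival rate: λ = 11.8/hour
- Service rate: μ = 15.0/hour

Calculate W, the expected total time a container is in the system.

First, compute utilization: ρ = λ/μ = 11.8/15.0 = 0.7867
For M/M/1: W = 1/(μ-λ)
W = 1/(15.0-11.8) = 1/3.20
W = 0.3125 hours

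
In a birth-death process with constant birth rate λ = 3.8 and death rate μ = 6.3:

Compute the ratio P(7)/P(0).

For constant rates: P(n)/P(0) = (λ/μ)^n
P(7)/P(0) = (3.8/6.3)^7 = 0.60317^7 = 0.02905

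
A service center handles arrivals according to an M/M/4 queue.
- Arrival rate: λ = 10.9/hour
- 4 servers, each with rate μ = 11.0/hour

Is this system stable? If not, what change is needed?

Stability requires ρ = λ/(cμ) < 1
ρ = 10.9/(4 × 11.0) = 10.9/44.00 = 0.2477
Since 0.2477 < 1, the system is STABLE.
The servers are busy 24.77% of the time.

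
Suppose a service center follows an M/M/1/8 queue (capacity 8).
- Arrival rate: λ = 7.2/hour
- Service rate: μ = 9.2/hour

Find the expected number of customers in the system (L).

ρ = λ/μ = 7.2/9.2 = 0.78261
P₀ = (1-ρ)/(1-ρ^(K+1)) = (1-0.78261)/(1-0.78261^9) = 0.2174/0.8899 = 0.2443
P_K = P₀×ρ^K = 0.24429 × 0.78261^8 = 0.24429 × 0.14072 = 0.03438
L = ρ[1 - (K+1)ρ^K + Kρ^(K+1)] / [(1-ρ)(1-ρ^(K+1))]
L = 0.78261 × (1 - 9×0.14072 + 8×0.11013) / ((1 - 0.78261) × (1 - 0.11013)) = 2.4862 customers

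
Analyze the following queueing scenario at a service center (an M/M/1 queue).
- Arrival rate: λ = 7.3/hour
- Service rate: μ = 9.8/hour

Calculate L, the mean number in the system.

ρ = λ/μ = 7.3/9.8 = 0.7449
For M/M/1: L = λ/(μ-λ)
L = 7.3/(9.8-7.3) = 7.3/2.50
L = 2.9200 customers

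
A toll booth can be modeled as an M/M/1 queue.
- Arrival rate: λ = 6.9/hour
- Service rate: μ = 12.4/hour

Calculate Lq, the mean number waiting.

ρ = λ/μ = 6.9/12.4 = 0.5565
For M/M/1: Lq = λ²/(μ(μ-λ))
Lq = 47.61/(12.4 × 5.50)
Lq = 0.6981 vehicles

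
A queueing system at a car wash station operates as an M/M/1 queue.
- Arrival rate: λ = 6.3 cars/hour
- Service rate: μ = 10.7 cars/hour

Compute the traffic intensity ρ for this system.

Server utilization: ρ = λ/μ
ρ = 6.3/10.7 = 0.5888
The server is busy 58.88% of the time.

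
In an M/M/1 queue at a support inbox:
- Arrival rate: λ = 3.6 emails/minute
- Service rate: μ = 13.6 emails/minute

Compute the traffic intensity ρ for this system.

Server utilization: ρ = λ/μ
ρ = 3.6/13.6 = 0.2647
The server is busy 26.47% of the time.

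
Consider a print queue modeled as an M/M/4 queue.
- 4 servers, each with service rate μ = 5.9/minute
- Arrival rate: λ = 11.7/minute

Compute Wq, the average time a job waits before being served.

Traffic intensity: ρ = λ/(cμ) = 11.7/(4×5.9) = 0.4958
Since ρ = 0.4958 < 1, system is stable.
Offered load a = λ/μ = cρ = 11.7/5.9 = 1.9831
P₀ = [ Σₙ₌₀^3 aⁿ/n! + a^4/(4!(1-ρ)) ]⁻¹
Σ = a^0/0! + a^1/1! + a^2/2! + a^3/3! = 1.0000 + 1.9831 + 1.9662 + 1.2997 = 6.2490
a^4/(4!(1-ρ)) = 15.4645/(24 × 0.50424) = 1.2779
P₀ = 1/(6.2490 + 1.2779) = 0.1329
Lq = P₀·a^4·ρ / (4!(1-ρ)²) = 0.13286 × 15.4645 × 0.49576 / (24 × 0.25426) = 0.1669
Wq = Lq/λ = 0.16692/11.7 = 0.01427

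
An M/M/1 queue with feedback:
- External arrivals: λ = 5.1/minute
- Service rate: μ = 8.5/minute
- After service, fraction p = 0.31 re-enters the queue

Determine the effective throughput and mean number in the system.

Effective arrival rate: λ_eff = λ/(1-p) = 5.1/(1-0.31) = 5.1/0.69 = 7.3913
ρ = λ_eff/μ = 7.3913/8.5 = 0.869565
L = ρ/(1-ρ) = 0.869565/(1-0.869565) = 6.6667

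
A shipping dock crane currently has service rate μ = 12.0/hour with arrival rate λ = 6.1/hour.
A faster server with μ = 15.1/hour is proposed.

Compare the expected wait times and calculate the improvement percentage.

System 1: ρ₁ = 6.1/12.0 = 0.5083, W₁ = 1/(12.0-6.1) = 0.16949
System 2: ρ₂ = 6.1/15.1 = 0.4040, W₂ = 1/(15.1-6.1) = 0.11111
Improvement: (W₁-W₂)/W₁ = (0.16949-0.11111)/0.16949 = 34.44%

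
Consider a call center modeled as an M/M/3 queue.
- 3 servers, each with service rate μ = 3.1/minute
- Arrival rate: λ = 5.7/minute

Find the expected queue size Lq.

Traffic intensity: ρ = λ/(cμ) = 5.7/(3×3.1) = 0.6129
Since ρ = 0.6129 < 1, system is stable.
Offered load a = λ/μ = cρ = 5.7/3.1 = 1.8387
P₀ = [ Σₙ₌₀^2 aⁿ/n! + a^3/(3!(1-ρ)) ]⁻¹
Σ = a^0/0! + a^1/1! + a^2/2! = 1.0000 + 1.8387 + 1.6904 = 4.5291
a^3/(3!(1-ρ)) = 6.2164/(6 × 0.3871) = 2.6765
P₀ = 1/(4.5291 + 2.6765) = 0.1388
Lq = P₀·a^3·ρ / (3!(1-ρ)²) = 0.13878 × 6.2164 × 0.61290 / (6 × 0.14984) = 0.5881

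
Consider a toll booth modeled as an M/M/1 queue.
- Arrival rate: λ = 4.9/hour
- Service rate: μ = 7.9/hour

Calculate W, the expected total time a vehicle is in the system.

First, compute utilization: ρ = λ/μ = 4.9/7.9 = 0.6203
For M/M/1: W = 1/(μ-λ)
W = 1/(7.9-4.9) = 1/3.00
W = 0.3333 hours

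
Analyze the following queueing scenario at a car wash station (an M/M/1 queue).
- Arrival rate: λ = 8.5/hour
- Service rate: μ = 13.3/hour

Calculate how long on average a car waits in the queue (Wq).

First, compute utilization: ρ = λ/μ = 8.5/13.3 = 0.6391
For M/M/1: Wq = λ/(μ(μ-λ))
Wq = 8.5/(13.3 × (13.3-8.5))
Wq = 8.5/(13.3 × 4.80)
Wq = 0.1331 hours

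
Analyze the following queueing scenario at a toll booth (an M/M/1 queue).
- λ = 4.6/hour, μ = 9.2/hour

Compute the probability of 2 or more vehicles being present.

ρ = λ/μ = 4.6/9.2 = 0.5000
P(N ≥ n) = ρⁿ
P(N ≥ 2) = 0.5000^2
P(N ≥ 2) = 0.2500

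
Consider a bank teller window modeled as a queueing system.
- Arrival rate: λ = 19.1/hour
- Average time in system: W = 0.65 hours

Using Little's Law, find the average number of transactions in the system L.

Little's Law: L = λW
L = 19.1 × 0.65 = 12.4150 transactions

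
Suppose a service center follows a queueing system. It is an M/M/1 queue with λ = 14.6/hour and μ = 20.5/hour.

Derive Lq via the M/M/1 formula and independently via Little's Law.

Method 1 (direct): Lq = λ²/(μ(μ-λ)) = 213.16/(20.5 × 5.90) = 1.7624

Method 2 (Little's Law):
W = 1/(μ-λ) = 1/5.90 = 0.16949
Wq = W - 1/μ = 0.16949 - 0.048780 = 0.12071
Lq = λWq = 14.6 × 0.12071 = 1.7624 ✔ (matches Method 1)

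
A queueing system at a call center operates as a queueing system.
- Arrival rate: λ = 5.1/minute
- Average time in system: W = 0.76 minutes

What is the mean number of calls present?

Little's Law: L = λW
L = 5.1 × 0.76 = 3.8760 calls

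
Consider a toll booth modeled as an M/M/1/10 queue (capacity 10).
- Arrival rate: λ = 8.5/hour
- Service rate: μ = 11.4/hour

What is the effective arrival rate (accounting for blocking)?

ρ = λ/μ = 8.5/11.4 = 0.74561
P₀ = (1-ρ)/(1-ρ^(K+1)) = (1-0.74561)/(1-0.74561^11) = 0.2544/0.9604 = 0.2649
P_K = P₀×ρ^K = 0.2649 × 0.74561^10 = 0.2649 × 0.05310 = 0.01407
λ_eff = λ(1-P_K) = 8.5 × (1 - 0.01407) = 8.5 × 0.98593 = 8.3804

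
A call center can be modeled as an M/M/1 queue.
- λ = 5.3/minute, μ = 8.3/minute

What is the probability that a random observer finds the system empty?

ρ = λ/μ = 5.3/8.3 = 0.6386
P(0) = 1 - ρ = 1 - 0.6386 = 0.3614
The server is idle 36.14% of the time.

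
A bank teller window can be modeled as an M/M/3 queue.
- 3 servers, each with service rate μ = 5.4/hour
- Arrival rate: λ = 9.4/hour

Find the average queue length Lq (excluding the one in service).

Traffic intensity: ρ = λ/(cμ) = 9.4/(3×5.4) = 0.5802
Since ρ = 0.5802 < 1, system is stable.
Offered load a = λ/μ = cρ = 9.4/5.4 = 1.7407
P₀ = [ Σₙ₌₀^2 aⁿ/n! + a^3/(3!(1-ρ)) ]⁻¹
Σ = a^0/0! + a^1/1! + a^2/2! = 1.0000 + 1.7407 + 1.5151 = 4.2558
a^3/(3!(1-ρ)) = 5.2748/(6 × 0.41975) = 2.0944
P₀ = 1/(4.2558 + 2.0944) = 0.1575
Lq = P₀·a^3·ρ / (3!(1-ρ)²) = 0.1575 × 5.2748 × 0.5802 / (6 × 0.1762) = 0.4559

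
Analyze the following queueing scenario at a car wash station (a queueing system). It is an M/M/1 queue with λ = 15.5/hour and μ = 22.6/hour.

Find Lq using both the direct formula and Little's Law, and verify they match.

Method 1 (direct): Lq = λ²/(μ(μ-λ)) = 240.25/(22.6 × 7.10) = 1.4973

Method 2 (Little's Law):
W = 1/(μ-λ) = 1/7.10 = 0.14085
Wq = W - 1/μ = 0.14085 - 0.044248 = 0.09660
Lq = λWq = 15.5 × 0.09660 = 1.4973 ✔ (matches Method 1)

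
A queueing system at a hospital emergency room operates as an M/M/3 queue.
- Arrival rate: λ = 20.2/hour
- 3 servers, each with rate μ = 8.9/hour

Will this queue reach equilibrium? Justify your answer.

Stability requires ρ = λ/(cμ) < 1
ρ = 20.2/(3 × 8.9) = 20.2/26.70 = 0.7566
Since 0.7566 < 1, the system is STABLE.
The servers are busy 75.66% of the time.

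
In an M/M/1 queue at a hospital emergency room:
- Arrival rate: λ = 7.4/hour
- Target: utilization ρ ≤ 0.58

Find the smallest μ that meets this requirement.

ρ = λ/μ, so μ = λ/ρ
μ ≥ 7.4/0.58 = 12.7586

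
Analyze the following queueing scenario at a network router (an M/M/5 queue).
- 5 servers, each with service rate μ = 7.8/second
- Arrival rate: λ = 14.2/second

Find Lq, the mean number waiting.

Traffic intensity: ρ = λ/(cμ) = 14.2/(5×7.8) = 0.3641
Since ρ = 0.3641 < 1, system is stable.
Offered load a = λ/μ = cρ = 14.2/7.8 = 1.8205
P₀ = [ Σₙ₌₀^4 aⁿ/n! + a^5/(5!(1-ρ)) ]⁻¹
Σ = a^0/0! + a^1/1! + a^2/2! + a^3/3! + a^4/4! = 1.0000 + 1.8205 + 1.6571 + 1.0056 + 0.4577 = 5.9409
a^5/(5!(1-ρ)) = 19.9972/(120 × 0.6359) = 0.2621
P₀ = 1/(5.9409 + 0.2621) = 0.1612
Lq = P₀·a^5·ρ / (5!(1-ρ)²) = 0.1612 × 19.9972 × 0.3641 / (120 × 0.4044) = 0.02419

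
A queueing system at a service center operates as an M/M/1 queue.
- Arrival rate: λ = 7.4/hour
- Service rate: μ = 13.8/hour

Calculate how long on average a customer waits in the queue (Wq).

First, compute utilization: ρ = λ/μ = 7.4/13.8 = 0.5362
For M/M/1: Wq = λ/(μ(μ-λ))
Wq = 7.4/(13.8 × (13.8-7.4))
Wq = 7.4/(13.8 × 6.40)
Wq = 0.08379 hours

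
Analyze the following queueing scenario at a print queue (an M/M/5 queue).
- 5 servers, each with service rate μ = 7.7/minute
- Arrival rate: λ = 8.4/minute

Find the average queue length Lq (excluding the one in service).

Traffic intensity: ρ = λ/(cμ) = 8.4/(5×7.7) = 0.2182
Since ρ = 0.2182 < 1, system is stable.
Offered load a = λ/μ = cρ = 8.4/7.7 = 1.0909
P₀ = [ Σₙ₌₀^4 aⁿ/n! + a^5/(5!(1-ρ)) ]⁻¹
Σ = a^0/0! + a^1/1! + a^2/2! + a^3/3! + a^4/4! = 1.0000 + 1.0909 + 0.5950 + 0.2164 + 0.05901 = 2.9613
a^5/(5!(1-ρ)) = 1.5451/(120 × 0.7818) = 0.01647
P₀ = 1/(2.9613 + 0.01647) = 0.3358
Lq = P₀·a^5·ρ / (5!(1-ρ)²) = 0.33582 × 1.5451 × 0.21818 / (120 × 0.61124) = 0.001543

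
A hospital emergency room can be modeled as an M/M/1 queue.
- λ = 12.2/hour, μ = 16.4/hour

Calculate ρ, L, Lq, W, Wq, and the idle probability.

Step 1: ρ = λ/μ = 12.2/16.4 = 0.7439
Step 2: L = λ/(μ-λ) = 12.2/4.20 = 2.9048
Step 3: Lq = λ²/(μ(μ-λ)) = 148.84/(16.4×4.20) = 2.1609
Step 4: W = 1/(μ-λ) = 1/4.20 = 0.2381
Step 5: Wq = λ/(μ(μ-λ)) = 12.2/(16.4×4.20) = 0.1771
Step 6: P(0) = 1-ρ = 0.2561
Verify: L = λW = 12.2×0.2381 = 2.9048 ✔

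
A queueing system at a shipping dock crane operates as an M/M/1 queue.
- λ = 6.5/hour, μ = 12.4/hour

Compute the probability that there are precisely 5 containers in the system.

ρ = λ/μ = 6.5/12.4 = 0.5242
P(n) = (1-ρ)ρⁿ
P(5) = (1-0.5242) × 0.5242^5
P(5) = 0.4758 × 0.03958
P(5) = 0.01883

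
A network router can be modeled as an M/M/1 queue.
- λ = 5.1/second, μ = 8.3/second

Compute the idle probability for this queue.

ρ = λ/μ = 5.1/8.3 = 0.6145
P(0) = 1 - ρ = 1 - 0.6145 = 0.3855
The server is idle 38.55% of the time.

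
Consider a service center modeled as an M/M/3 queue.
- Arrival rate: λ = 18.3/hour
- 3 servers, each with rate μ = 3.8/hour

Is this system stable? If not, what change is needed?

Stability requires ρ = λ/(cμ) < 1
ρ = 18.3/(3 × 3.8) = 18.3/11.40 = 1.6053
Since 1.6053 ≥ 1, the system is UNSTABLE.
Need c > λ/μ = 18.3/3.8 = 4.82.
Minimum servers needed: c = 5.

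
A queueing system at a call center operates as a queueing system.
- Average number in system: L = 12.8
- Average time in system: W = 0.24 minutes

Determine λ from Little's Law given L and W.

Little's Law: L = λW, so λ = L/W
λ = 12.8/0.24 = 53.3333 calls/minute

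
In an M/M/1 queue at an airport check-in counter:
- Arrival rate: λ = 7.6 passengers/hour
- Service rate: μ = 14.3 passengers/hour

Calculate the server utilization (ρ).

Server utilization: ρ = λ/μ
ρ = 7.6/14.3 = 0.5315
The server is busy 53.15% of the time.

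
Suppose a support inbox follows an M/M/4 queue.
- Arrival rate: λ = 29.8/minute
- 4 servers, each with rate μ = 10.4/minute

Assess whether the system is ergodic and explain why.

Stability requires ρ = λ/(cμ) < 1
ρ = 29.8/(4 × 10.4) = 29.8/41.60 = 0.7163
Since 0.7163 < 1, the system is STABLE.
The servers are busy 71.63% of the time.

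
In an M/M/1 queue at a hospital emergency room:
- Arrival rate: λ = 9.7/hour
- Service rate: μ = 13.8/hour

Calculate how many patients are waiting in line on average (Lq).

ρ = λ/μ = 9.7/13.8 = 0.7029
For M/M/1: Lq = λ²/(μ(μ-λ))
Lq = 94.09/(13.8 × 4.10)
Lq = 1.6630 patients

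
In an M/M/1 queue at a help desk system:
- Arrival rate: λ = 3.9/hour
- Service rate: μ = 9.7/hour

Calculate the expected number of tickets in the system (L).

ρ = λ/μ = 3.9/9.7 = 0.4021
For M/M/1: L = λ/(μ-λ)
L = 3.9/(9.7-3.9) = 3.9/5.80
L = 0.6724 tickets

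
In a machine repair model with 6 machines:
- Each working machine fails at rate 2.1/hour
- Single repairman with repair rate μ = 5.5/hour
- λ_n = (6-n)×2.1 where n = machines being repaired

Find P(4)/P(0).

P(4)/P(0) = ∏_{i=0}^{4-1} λ_i/μ_{i+1}
= (6-0)×2.1/5.5 × (6-1)×2.1/5.5 × (6-2)×2.1/5.5 × (6-3)×2.1/5.5
= 7.6512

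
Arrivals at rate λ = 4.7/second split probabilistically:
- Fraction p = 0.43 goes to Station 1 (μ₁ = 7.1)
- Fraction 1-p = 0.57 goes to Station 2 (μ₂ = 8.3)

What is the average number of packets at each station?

Effective rates: λ₁ = 4.7×0.43 = 2.021, λ₂ = 4.7×0.57 = 2.679
Station 1: ρ₁ = 2.021/7.1 = 0.28465, L₁ = ρ₁/(1-ρ₁) = 0.28465/(1-0.28465) = 0.3979
Station 2: ρ₂ = 2.679/8.3 = 0.32277, L₂ = ρ₂/(1-ρ₂) = 0.32277/(1-0.32277) = 0.4766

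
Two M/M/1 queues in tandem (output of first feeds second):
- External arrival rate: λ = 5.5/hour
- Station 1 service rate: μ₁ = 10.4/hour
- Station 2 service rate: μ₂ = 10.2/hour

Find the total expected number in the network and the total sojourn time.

By Jackson's theorem, each station behaves as independent M/M/1.
Station 1: ρ₁ = 5.5/10.4 = 0.5288, L₁ = ρ₁/(1-ρ₁) = λ/(μ₁-λ) = 5.5/4.90 = 1.12245
Station 2: ρ₂ = 5.5/10.2 = 0.5392, L₂ = ρ₂/(1-ρ₂) = λ/(μ₂-λ) = 5.5/4.70 = 1.17021
Total: L = L₁ + L₂ = 1.12245 + 1.17021 = 2.29266
W = L/λ = 2.29266/5.5 = 0.4168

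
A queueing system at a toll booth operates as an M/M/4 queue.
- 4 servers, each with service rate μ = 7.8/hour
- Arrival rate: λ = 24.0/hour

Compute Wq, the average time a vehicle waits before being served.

Traffic intensity: ρ = λ/(cμ) = 24.0/(4×7.8) = 0.7692
Since ρ = 0.7692 < 1, system is stable.
Offered load a = λ/μ = cρ = 24.0/7.8 = 3.0769
P₀ = [ Σₙ₌₀^3 aⁿ/n! + a^4/(4!(1-ρ)) ]⁻¹
Σ = a^0/0! + a^1/1! + a^2/2! + a^3/3! = 1.00000 + 3.07692 + 4.73373 + 4.85511 = 13.6658
a^4/(4!(1-ρ)) = 89.6327/(24 × 0.230769) = 16.1837
P₀ = 1/(13.6658 + 16.1837) = 0.03350
Lq = P₀·a^4·ρ / (4!(1-ρ)²) = 0.03350 × 89.6327 × 0.7692 / (24 × 0.05325) = 1.8073
Wq = Lq/λ = 1.8073/24.0 = 0.07530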